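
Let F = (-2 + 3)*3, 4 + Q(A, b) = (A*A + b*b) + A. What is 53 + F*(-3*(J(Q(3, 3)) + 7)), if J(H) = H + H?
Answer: -316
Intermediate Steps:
Q(A, b) = -4 + A + A² + b² (Q(A, b) = -4 + ((A*A + b*b) + A) = -4 + ((A² + b²) + A) = -4 + (A + A² + b²) = -4 + A + A² + b²)
J(H) = 2*H
F = 3 (F = 1*3 = 3)
53 + F*(-3*(J(Q(3, 3)) + 7)) = 53 + 3*(-3*(2*(-4 + 3 + 3² + 3²) + 7)) = 53 + 3*(-3*(2*(-4 + 3 + 9 + 9) + 7)) = 53 + 3*(-3*(2*17 + 7)) = 53 + 3*(-3*(34 + 7)) = 53 + 3*(-3*41) = 53 + 3*(-123) = 53 - 369 = -316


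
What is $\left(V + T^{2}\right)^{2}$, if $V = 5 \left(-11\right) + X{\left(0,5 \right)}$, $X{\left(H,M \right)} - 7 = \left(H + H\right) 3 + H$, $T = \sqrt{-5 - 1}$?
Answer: $2916$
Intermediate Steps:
$T = i \sqrt{6}$ ($T = \sqrt{-6} = i \sqrt{6} \approx 2.4495 i$)
$X{\left(H,M \right)} = 7 + 7 H$ ($X{\left(H,M \right)} = 7 + \left(\left(H + H\right) 3 + H\right) = 7 + \left(2 H 3 + H\right) = 7 + \left(6 H + H\right) = 7 + 7 H$)
$V = -48$ ($V = 5 \left(-11\right) + \left(7 + 7 \cdot 0\right) = -55 + \left(7 + 0\right) = -55 + 7 = -48$)
$\left(V + T^{2}\right)^{2} = \left(-48 + \left(i \sqrt{6}\right)^{2}\right)^{2} = \left(-48 - 6\right)^{2} = \left(-54\right)^{2} = 2916$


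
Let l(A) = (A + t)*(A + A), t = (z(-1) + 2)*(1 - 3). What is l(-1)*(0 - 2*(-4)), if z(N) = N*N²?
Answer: 48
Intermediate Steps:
z(N) = N³
t = -2 (t = ((-1)³ + 2)*(1 - 3) = (-1 + 2)*(-2) = 1*(-2) = -2)
l(A) = 2*A*(-2 + A) (l(A) = (A - 2)*(A + A) = (-2 + A)*(2*A) = 2*A*(-2 + A))
l(-1)*(0 - 2*(-4)) = (2*(-1)*(-2 - 1))*(0 - 2*(-4)) = (2*(-1)*(-3))*(0 + 8) = 6*8 = 48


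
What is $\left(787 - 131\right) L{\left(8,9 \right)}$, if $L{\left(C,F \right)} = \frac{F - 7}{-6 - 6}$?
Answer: $- \frac{328}{3} \approx -109.33$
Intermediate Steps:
$L{\left(C,F \right)} = \frac{7}{12} - \frac{F}{12}$ ($L{\left(C,F \right)} = \frac{-7 + F}{-12} = \left(-7 + F\right) \left(- \frac{1}{12}\right) = \frac{7}{12} - \frac{F}{12}$)
$\left(787 - 131\right) L{\left(8,9 \right)} = \left(787 - 131\right) \left(\frac{7}{12} - \frac{3}{4}\right) = 656 \left(\frac{7}{12} - \frac{3}{4}\right) = 656 \left(- \frac{1}{6}\right) = - \frac{328}{3}$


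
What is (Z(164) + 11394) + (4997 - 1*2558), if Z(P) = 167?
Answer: 14000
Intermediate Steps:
(Z(164) + 11394) + (4997 - 1*2558) = (167 + 11394) + (4997 - 1*2558) = 11561 + (4997 - 2558) = 11561 + 2439 = 14000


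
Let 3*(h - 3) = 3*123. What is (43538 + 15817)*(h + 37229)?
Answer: 2217206025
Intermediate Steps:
h = 126 (h = 3 + (3*123)/3 = 3 + (⅓)*369 = 3 + 123 = 126)
(43538 + 15817)*(h + 37229) = (43538 + 15817)*(126 + 37229) = 59355*37355 = 2217206025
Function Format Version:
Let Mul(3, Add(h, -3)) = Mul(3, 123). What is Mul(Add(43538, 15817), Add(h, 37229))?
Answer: 2217206025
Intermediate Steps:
h = 126 (h = Add(3, Mul(Rational(1, 3), Mul(3, 123))) = Add(3, Mul(Rational(1, 3), 369)) = Add(3, 123) = 126)
Mul(Add(43538, 15817), Add(h, 37229)) = Mul(Add(43538, 15817), Add(126, 37229)) = Mul(59355, 37355) = 2217206025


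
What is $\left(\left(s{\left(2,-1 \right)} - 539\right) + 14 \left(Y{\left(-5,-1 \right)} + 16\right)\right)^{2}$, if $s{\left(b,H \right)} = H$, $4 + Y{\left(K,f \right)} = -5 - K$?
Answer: $138384$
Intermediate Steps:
$Y{\left(K,f \right)} = -9 - K$ ($Y{\left(K,f \right)} = -4 - \left(5 + K\right) = -9 - K$)
$\left(\left(s{\left(2,-1 \right)} - 539\right) + 14 \left(Y{\left(-5,-1 \right)} + 16\right)\right)^{2} = \left(\left(-1 - 539\right) + 14 \left(\left(-9 - -5\right) + 16\right)\right)^{2} = \left(-540 + 14 \left(\left(-9 + 5\right) + 16\right)\right)^{2} = \left(-540 + 14 \left(-4 + 16\right)\right)^{2} = \left(-540 + 14 \cdot 12\right)^{2} = \left(-540 + 168\right)^{2} = \left(-372\right)^{2} = 138384$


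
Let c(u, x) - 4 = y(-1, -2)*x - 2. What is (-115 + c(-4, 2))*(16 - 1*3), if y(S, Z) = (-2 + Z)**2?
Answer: -1053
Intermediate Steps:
c(u, x) = 2 + 16*x (c(u, x) = 4 + ((-2 - 2)**2*x - 2) = 4 + ((-4)**2*x - 2) = 4 + (16*x - 2) = 4 + (-2 + 16*x) = 2 + 16*x)
(-115 + c(-4, 2))*(16 - 1*3) = (-115 + (2 + 16*2))*(16 - 1*3) = (-115 + (2 + 32))*(16 - 3) = (-115 + 34)*13 = -81*13 = -1053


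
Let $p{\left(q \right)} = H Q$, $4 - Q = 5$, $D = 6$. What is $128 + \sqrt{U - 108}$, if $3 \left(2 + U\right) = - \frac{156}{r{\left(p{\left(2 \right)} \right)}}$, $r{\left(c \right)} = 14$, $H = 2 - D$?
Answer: $128 + \frac{2 i \sqrt{1393}}{7} \approx 128.0 + 10.664 i$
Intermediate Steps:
$H = -4$ ($H = 2 - 6 = -4$)
$Q = -1$ ($Q = 4 - 5 = -1$)
$p{\left(q \right)} = 4$ ($p{\left(q \right)} = \left(-4\right) \left(-1\right) = 4$)
$U = - \frac{40}{7}$ ($U = -2 + \frac{\left(-156\right) \frac{1}{14}}{3} = -2 + \frac{1}{3} \left(- \frac{78}{7}\right) = -2 - \frac{26}{7} = - \frac{40}{7} \approx -5.7143$)
$128 + \sqrt{U - 108} = 128 + \sqrt{- \frac{40}{7} - 108} = 128 + \sqrt{- \frac{796}{7}} = 128 + \frac{2 i \sqrt{1393}}{7}$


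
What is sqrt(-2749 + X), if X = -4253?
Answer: 3*I*sqrt(778) ≈ 83.678*I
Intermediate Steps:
sqrt(-2749 + X) = sqrt(-2749 - 4253) = sqrt(-7002) = 3*I*sqrt(778)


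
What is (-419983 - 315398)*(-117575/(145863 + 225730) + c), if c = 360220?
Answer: -98434506768484185/371593 ≈ -2.6490e+11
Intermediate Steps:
(-419983 - 315398)*(-117575/(145863 + 225730) + c) = (-419983 - 315398)*(-117575/(145863 + 225730) + 360220) = -735381*(-117575/371593 + 360220) = -735381*133855112885/371593 = -98434506768484185/371593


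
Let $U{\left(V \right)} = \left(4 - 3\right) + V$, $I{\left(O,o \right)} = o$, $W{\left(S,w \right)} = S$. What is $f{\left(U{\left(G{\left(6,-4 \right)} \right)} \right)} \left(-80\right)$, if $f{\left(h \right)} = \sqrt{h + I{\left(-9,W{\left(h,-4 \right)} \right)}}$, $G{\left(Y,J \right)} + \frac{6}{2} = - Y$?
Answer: $- 320 i \approx - 320.0 i$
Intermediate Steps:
$G{\left(Y,J \right)} = -3 - Y$
$U{\left(V \right)} = 1 + V$
$f{\left(h \right)} = \sqrt{2} \sqrt{h}$ ($f{\left(h \right)} = \sqrt{h + h} = \sqrt{2 h} = \sqrt{2} \sqrt{h}$)
$f{\left(U{\left(G{\left(6,-4 \right)} \right)} \right)} \left(-80\right) = \sqrt{2} \sqrt{1 - 9} \left(-80\right) = \sqrt{2} \sqrt{-8} \left(-80\right) = \sqrt{2} \cdot 2 i \sqrt{2} \left(-80\right) = 4 i \left(-80\right) = - 320 i$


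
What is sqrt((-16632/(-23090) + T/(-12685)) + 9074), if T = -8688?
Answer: sqrt(7785649245870464510)/29289665 ≈ 95.265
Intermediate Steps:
sqrt((-16632/(-23090) + T/(-12685)) + 9074) = sqrt((-16632/(-23090) - 8688/(-12685)) + 9074) = sqrt((-16632*(-1/23090) - 8688*(-1/12685)) + 9074) = sqrt((8316/11545 + 8688/12685) + 9074) = sqrt(41158284/29289665 + 9074) = sqrt(265815578494/29289665) = sqrt(7785649245870464510)/29289665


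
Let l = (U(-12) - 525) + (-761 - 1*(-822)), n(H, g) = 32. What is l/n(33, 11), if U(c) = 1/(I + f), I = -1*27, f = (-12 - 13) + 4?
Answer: -22273/1536 ≈ -14.501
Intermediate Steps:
f = -21 (f = -25 + 4 = -21)
I = -27
U(c) = -1/48 (U(c) = 1/(-27 - 21) = 1/(-48) = -1/48)
l = -22273/48 (l = (-1/48 - 525) + (-761 - 1*(-822)) = -25201/48 + (-761 + 822) = -25201/48 + 61 = -22273/48 ≈ -464.02)
l/n(33, 11) = -22273/48/32 = -22273/48*1/32 = -22273/1536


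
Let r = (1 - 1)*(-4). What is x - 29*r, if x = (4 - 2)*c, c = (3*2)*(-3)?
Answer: -36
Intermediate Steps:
c = -18 (c = 6*(-3) = -18)
r = 0 (r = 0*(-4) = 0)
x = -36 (x = (4 - 2)*(-18) = 2*(-18) = -36)
x - 29*r = -36 - 29*0 = -36 + 0 = -36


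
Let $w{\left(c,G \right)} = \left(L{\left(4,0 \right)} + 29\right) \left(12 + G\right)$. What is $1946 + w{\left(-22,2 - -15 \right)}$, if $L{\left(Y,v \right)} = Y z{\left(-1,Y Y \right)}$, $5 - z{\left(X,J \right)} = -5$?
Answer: $3947$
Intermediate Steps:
$z{\left(X,J \right)} = 10$ ($z{\left(X,J \right)} = 5 - -5 = 5 + 5 = 10$)
$L{\left(Y,v \right)} = 10 Y$ ($L{\left(Y,v \right)} = Y 10 = 10 Y$)
$w{\left(c,G \right)} = 828 + 69 G$ ($w{\left(c,G \right)} = \left(10 \cdot 4 + 29\right) \left(12 + G\right) = \left(40 + 29\right) \left(12 + G\right) = 69 \left(12 + G\right) = 828 + 69 G$)
$1946 + w{\left(-22,2 - -15 \right)} = 1946 + \left(828 + 69 \left(2 - -15\right)\right) = 1946 + \left(828 + 69 \left(2 + 15\right)\right) = 1946 + \left(828 + 69 \cdot 17\right) = 1946 + \left(828 + 1173\right) = 1946 + 2001 = 3947$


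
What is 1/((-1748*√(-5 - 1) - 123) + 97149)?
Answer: 16171/1572062950 + 437*I*√6/2358094425 ≈ 1.0286e-5 + 4.5394e-7*I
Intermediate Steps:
1/((-1748*√(-5 - 1) - 123) + 97149) = 1/((-1748*√(-6) - 123) + 97149) = 1/((-1748*I*√6 - 123) + 97149) = 1/((-123 - 1748*I*√6) + 97149) = 1/(97026 - 1748*I*√6)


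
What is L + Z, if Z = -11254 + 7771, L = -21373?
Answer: -24856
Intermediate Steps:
Z = -3483
L + Z = -21373 - 3483 = -24856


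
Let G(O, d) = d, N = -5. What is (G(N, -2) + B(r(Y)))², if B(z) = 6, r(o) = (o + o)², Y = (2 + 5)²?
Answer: 16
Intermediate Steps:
Y = 49 (Y = 7² = 49)
r(o) = 4*o² (r(o) = (2*o)² = 4*o²)
(G(N, -2) + B(r(Y)))² = (-2 + 6)² = 4² = 16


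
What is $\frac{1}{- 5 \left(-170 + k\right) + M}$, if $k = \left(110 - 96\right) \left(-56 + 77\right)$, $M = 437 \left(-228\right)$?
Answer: $- \frac{1}{100256} \approx -9.9745 \cdot 10^{-6}$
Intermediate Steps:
$M = -99636$
$k = 294$ ($k = 14 \cdot 21 = 294$)
$\frac{1}{- 5 \left(-170 + k\right) + M} = \frac{1}{- 5 \left(-170 + 294\right) - 99636} = \frac{1}{\left(-5\right) 124 - 99636} = \frac{1}{-620 - 99636} = \frac{1}{-100256} = - \frac{1}{100256}$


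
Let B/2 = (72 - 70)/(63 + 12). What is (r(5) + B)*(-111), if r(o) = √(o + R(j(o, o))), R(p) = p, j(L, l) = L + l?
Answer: -148/25 - 111*√15 ≈ -435.82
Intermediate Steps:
B = 4/75 (B = 2*((72 - 70)/(63 + 12)) = 2*(2/75) = 4/75 ≈ 0.053333)
r(o) = √3*√o (r(o) = √(o + (o + o)) = √(o + 2*o) = √(3*o) = √3*√o)
(r(5) + B)*(-111) = (√3*√5 + 4/75)*(-111) = (√15 + 4/75)*(-111) = (4/75 + √15)*(-111) = -148/25 - 111*√15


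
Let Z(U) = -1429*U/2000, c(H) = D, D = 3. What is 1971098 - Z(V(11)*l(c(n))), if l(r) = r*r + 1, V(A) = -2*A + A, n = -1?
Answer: 394203881/200 ≈ 1.9710e+6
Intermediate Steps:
c(H) = 3
V(A) = -A
l(r) = 1 + r² (l(r) = r² + 1 = 1 + r²)
Z(U) = -1429*U/2000
1971098 - Z(V(11)*l(c(n))) = 1971098 - (-1429)*(-1*11)*(1 + 3²)/2000 = 1971098 - (-1429)*(-11*(1 + 9))/2000 = 1971098 - (-1429)*(-11*10)/2000 = 1971098 - (-1429)*(-110)/2000 = 1971098 - 1*15719/200 = 1971098 - 15719/200 = 394203881/200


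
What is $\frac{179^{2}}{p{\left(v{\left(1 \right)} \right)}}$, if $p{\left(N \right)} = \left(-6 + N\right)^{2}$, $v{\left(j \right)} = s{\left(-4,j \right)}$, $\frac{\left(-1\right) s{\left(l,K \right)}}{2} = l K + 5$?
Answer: $\frac{32041}{64} \approx 500.64$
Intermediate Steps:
$s{\left(l,K \right)} = -10 - 2 K l$ ($s{\left(l,K \right)} = - 2 \left(l K + 5\right) = - 2 \left(K l + 5\right) = - 2 \left(5 + K l\right) = -10 - 2 K l$)
$v{\left(j \right)} = -10 + 8 j$ ($v{\left(j \right)} = -10 - 2 j \left(-4\right) = -10 + 8 j$)
$\frac{179^{2}}{p{\left(v{\left(1 \right)} \right)}} = \frac{179^{2}}{\left(-6 + \left(-10 + 8 \cdot 1\right)\right)^{2}} = \frac{32041}{\left(-6 + \left(-10 + 8\right)\right)^{2}} = \frac{32041}{\left(-6 - 2\right)^{2}} = \frac{32041}{\left(-8\right)^{2}} = \frac{32041}{64}$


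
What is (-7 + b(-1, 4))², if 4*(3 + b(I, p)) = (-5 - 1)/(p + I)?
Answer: 441/4 ≈ 110.25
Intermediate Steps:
b(I, p) = -3 - 3/(2*(I + p)) (b(I, p) = -3 + ((-5 - 1)/(p + I))/4 = -3 + (-6/(I + p))/4 = -3 - 3/(2*(I + p)))
(-7 + b(-1, 4))² = (-7 + (-3/2 - 3*(-1) - 3*4)/(-1 + 4))² = (-7 + (-3/2 + 3 - 12)/3)² = (-7 + (⅓)*(-21/2))² = (-7 - 7/2)² = (-21/2)² = 441/4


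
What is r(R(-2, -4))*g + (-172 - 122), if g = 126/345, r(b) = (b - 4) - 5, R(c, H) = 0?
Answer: -34188/115 ≈ -297.29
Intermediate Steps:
r(b) = -9 + b (r(b) = (-4 + b) - 5 = -9 + b)
g = 42/115 (g = 126*(1/345) = 42/115 ≈ 0.36522)
r(R(-2, -4))*g + (-172 - 122) = (-9 + 0)*(42/115) + (-172 - 122) = -9*42/115 - 294 = -378/115 - 294 = -34188/115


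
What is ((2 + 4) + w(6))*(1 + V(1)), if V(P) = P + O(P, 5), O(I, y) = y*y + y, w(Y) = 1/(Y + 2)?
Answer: 196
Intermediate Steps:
w(Y) = 1/(2 + Y)
O(I, y) = y + y**2 (O(I, y) = y**2 + y = y + y**2)
V(P) = 30 + P (V(P) = P + 5*(1 + 5) = P + 5*6 = P + 30 = 30 + P)
((2 + 4) + w(6))*(1 + V(1)) = ((2 + 4) + 1/(2 + 6))*(1 + (30 + 1)) = (6 + 1/8)*(1 + 31) = (6 + 1/8)*32 = (49/8)*32 = 196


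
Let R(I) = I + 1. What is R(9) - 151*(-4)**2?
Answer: -2406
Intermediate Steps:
R(I) = 1 + I
R(9) - 151*(-4)**2 = (1 + 9) - 151*(-4)**2 = 10 - 151*16 = 10 - 2416 = -2406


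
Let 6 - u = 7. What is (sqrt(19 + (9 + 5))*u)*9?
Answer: -9*sqrt(33) ≈ -51.701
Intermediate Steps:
u = -1 (u = 6 - 1*7 = 6 - 7 = -1)
(sqrt(19 + (9 + 5))*u)*9 = (sqrt(19 + (9 + 5))*(-1))*9 = (sqrt(19 + 14)*(-1))*9 = (sqrt(33)*(-1))*9 = -sqrt(33)*9 = -9*sqrt(33)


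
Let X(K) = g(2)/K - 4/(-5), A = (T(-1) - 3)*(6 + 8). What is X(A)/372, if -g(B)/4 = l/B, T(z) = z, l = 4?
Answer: 11/4340 ≈ 0.0025346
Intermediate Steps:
g(B) = -16/B
A = -56 (A = (-1 - 3)*(6 + 8) = -4*14 = -56)
X(K) = 4/5 - 8/K (X(K) = (-16/2)/K - 4/(-5) = (-16*1/2)/K - 4*(-1/5) = -8/K + 4/5 = 4/5 - 8/K)
X(A)/372 = (4/5 - 8/(-56))/372 = (4/5 - 8*(-1/56))*(1/372) = (4/5 + 1/7)*(1/372) = (33/35)*(1/372) = 11/4340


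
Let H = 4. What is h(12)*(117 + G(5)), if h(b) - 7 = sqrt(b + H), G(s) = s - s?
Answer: 1287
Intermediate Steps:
G(s) = 0
h(b) = 7 + sqrt(4 + b) (h(b) = 7 + sqrt(b + 4) = 7 + sqrt(4 + b))
h(12)*(117 + G(5)) = (7 + sqrt(4 + 12))*(117 + 0) = (7 + sqrt(16))*117 = (7 + 4)*117 = 11*117 = 1287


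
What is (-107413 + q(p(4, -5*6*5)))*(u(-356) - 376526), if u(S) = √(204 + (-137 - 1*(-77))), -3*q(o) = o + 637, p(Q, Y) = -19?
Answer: 40520060166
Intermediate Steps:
q(o) = -637/3 - o/3 (q(o) = -(o + 637)/3 = -(637 + o)/3 = -637/3 - o/3)
u(S) = 12 (u(S) = √(204 + (-137 + 77)) = √(204 - 60) = √144 = 12)
(-107413 + q(p(4, -5*6*5)))*(u(-356) - 376526) = (-107413 + (-637/3 - ⅓*(-19)))*(12 - 376526) = (-107413 + (-637/3 + 19/3))*(-376514) = (-107413 - 206)*(-376514) = -107619*(-376514) = 40520060166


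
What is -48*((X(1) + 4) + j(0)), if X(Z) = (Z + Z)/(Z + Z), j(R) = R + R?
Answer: -240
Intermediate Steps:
j(R) = 2*R
X(Z) = 1 (X(Z) = (2*Z)/((2*Z)) = (2*Z)*(1/(2*Z)) = 1)
-48*((X(1) + 4) + j(0)) = -48*((1 + 4) + 2*0) = -48*(5 + 0) = -48*5 = -240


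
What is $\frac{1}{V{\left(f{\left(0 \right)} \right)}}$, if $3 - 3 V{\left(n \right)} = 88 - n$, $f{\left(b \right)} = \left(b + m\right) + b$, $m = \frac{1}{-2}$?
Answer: $- \frac{2}{57} \approx -0.035088$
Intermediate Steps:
$m = - \frac{1}{2} \approx -0.5$
$f{\left(b \right)} = - \frac{1}{2} + 2 b$ ($f{\left(b \right)} = \left(b - \frac{1}{2}\right) + b = \left(- \frac{1}{2} + b\right) + b = - \frac{1}{2} + 2 b$)
$V{\left(n \right)} = - \frac{85}{3} + \frac{n}{3}$ ($V{\left(n \right)} = 1 - \frac{88 - n}{3} = 1 + \left(- \frac{88}{3} + \frac{n}{3}\right) = - \frac{85}{3} + \frac{n}{3}$)
$\frac{1}{V{\left(f{\left(0 \right)} \right)}} = \frac{1}{- \frac{85}{3} + \frac{- \frac{1}{2} + 2 \cdot 0}{3}} = \frac{1}{- \frac{85}{3} + \frac{- \frac{1}{2} + 0}{3}} = \frac{1}{- \frac{85}{3} + \frac{1}{3} \left(- \frac{1}{2}\right)} = \frac{1}{- \frac{85}{3} - \frac{1}{6}} = \frac{1}{- \frac{57}{2}} = - \frac{2}{57}$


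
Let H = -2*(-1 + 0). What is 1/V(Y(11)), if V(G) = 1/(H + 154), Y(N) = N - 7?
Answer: 156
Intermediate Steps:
H = 2 (H = -2*(-1) = 2)
Y(N) = -7 + N
V(G) = 1/156 (V(G) = 1/(2 + 154) = 1/156)
1/V(Y(11)) = 1/(1/156) = 156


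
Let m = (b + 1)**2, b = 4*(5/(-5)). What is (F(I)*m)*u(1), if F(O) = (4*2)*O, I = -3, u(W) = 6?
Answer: -1296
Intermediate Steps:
b = -4 (b = 4*(5*(-1/5)) = 4*(-1) = -4)
F(O) = 8*O
m = 9 (m = (-4 + 1)**2 = (-3)**2 = 9)
(F(I)*m)*u(1) = ((8*(-3))*9)*6 = -24*9*6 = -216*6 = -1296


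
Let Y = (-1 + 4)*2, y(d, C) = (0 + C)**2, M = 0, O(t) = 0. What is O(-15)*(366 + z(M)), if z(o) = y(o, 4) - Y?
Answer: 0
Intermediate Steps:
y(d, C) = C**2
Y = 6 (Y = 3*2 = 6)
z(o) = 10 (z(o) = 4**2 - 1*6 = 16 - 6 = 10)
O(-15)*(366 + z(M)) = 0*(366 + 10) = 0*376 = 0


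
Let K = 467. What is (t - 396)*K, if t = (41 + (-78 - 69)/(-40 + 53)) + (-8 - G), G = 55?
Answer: -2606327/13 ≈ -2.0049e+5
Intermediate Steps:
t = -433/13 (t = (41 + (-78 - 69)/(-40 + 53)) + (-8 - 1*55) = (41 - 147/13) + (-8 - 55) = (41 - 147*1/13) - 63 = (41 - 147/13) - 63 = 386/13 - 63 = -433/13 ≈ -33.308)
(t - 396)*K = (-433/13 - 396)*467 = -5581/13*467 = -2606327/13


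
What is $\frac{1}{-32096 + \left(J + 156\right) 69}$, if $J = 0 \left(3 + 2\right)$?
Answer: $- \frac{1}{21332} \approx -4.6878 \cdot 10^{-5}$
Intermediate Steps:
$J = 0$ ($J = 0 \cdot 5 = 0$)
$\frac{1}{-32096 + \left(J + 156\right) 69} = \frac{1}{-32096 + \left(0 + 156\right) 69} = \frac{1}{-32096 + 156 \cdot 69} = \frac{1}{-32096 + 10764} = \frac{1}{-21332} = - \frac{1}{21332}$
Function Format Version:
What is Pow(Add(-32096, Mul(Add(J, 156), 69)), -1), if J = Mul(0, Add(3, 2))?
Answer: Rational(-1, 21332) ≈ -4.6878e-5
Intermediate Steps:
J = 0 (J = Mul(0, 5) = 0)
Pow(Add(-32096, Mul(Add(J, 156), 69)), -1) = Pow(Add(-32096, Mul(Add(0, 156), 69)), -1) = Pow(Add(-32096, Mul(156, 69)), -1) = Pow(Add(-32096, 10764), -1) = Pow(-21332, -1) = Rational(-1, 21332)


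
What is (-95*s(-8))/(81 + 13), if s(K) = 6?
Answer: -285/47 ≈ -6.0638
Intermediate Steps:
(-95*s(-8))/(81 + 13) = (-95*6)/(81 + 13) = -570/94 = -570*1/94 = -285/47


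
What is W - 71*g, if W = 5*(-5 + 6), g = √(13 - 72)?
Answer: 5 - 71*I*√59 ≈ 5.0 - 545.36*I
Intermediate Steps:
g = I*√59 (g = √(-59) = I*√59 ≈ 7.6811*I)
W = 5 (W = 5*1 = 5)
W - 71*g = 5 - 71*I*√59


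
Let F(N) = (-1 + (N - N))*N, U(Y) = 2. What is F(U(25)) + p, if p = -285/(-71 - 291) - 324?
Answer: -117727/362 ≈ -325.21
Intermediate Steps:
p = -117003/362 (p = -285/(-362) - 324 = -1/362*(-285) - 324 = 285/362 - 324 = -117003/362 ≈ -323.21)
F(N) = -N (F(N) = (-1 + 0)*N = -N)
F(U(25)) + p = -1*2 - 117003/362 = -2 - 117003/362 = -117727/362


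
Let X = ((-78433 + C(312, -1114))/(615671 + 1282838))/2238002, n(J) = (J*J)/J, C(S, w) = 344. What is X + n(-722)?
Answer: -3067681930049085/4248866939018 ≈ -722.00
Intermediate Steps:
n(J) = J (n(J) = J²/J = J)
X = -78089/4248866939018 (X = ((-78433 + 344)/(615671 + 1282838))/2238002 = -78089/1898509*(1/2238002) = -78089*1/1898509*(1/2238002) = -78089/1898509*1/2238002 = -78089/4248866939018 ≈ -1.8379e-8)
X + n(-722) = -78089/4248866939018 - 722 = -3067681930049085/4248866939018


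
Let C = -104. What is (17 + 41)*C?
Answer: -6032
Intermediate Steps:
(17 + 41)*C = (17 + 41)*(-104) = 58*(-104) = -6032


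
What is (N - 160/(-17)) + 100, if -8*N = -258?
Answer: 9633/68 ≈ 141.66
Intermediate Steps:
N = 129/4 (N = -⅛*(-258) = 129/4 ≈ 32.250)
(N - 160/(-17)) + 100 = (129/4 - 160/(-17)) + 100 = (129/4 - 160*(-1/17)) + 100 = (129/4 + 160/17) + 100 = 2833/68 + 100 = 9633/68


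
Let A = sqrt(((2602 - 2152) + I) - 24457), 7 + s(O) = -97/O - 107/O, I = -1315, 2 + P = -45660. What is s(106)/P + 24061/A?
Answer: 473/2420086 - 24061*I*sqrt(25322)/25322 ≈ 0.00019545 - 151.2*I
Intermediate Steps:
P = -45662 (P = -2 - 45660 = -45662)
s(O) = -7 - 204/O (s(O) = -7 + (-97/O - 107/O) = -7 - 204/O)
A = I*sqrt(25322) (A = sqrt(((2602 - 2152) - 1315) - 24457) = sqrt((450 - 1315) - 24457) = sqrt(-865 - 24457) = sqrt(-25322) = I*sqrt(25322) ≈ 159.13*I)
s(106)/P + 24061/A = (-7 - 204/106)/(-45662) + 24061/((I*sqrt(25322))) = (-7 - 204*1/106)*(-1/45662) + 24061*(-I*sqrt(25322)/25322) = (-7 - 102/53)*(-1/45662) - 24061*I*sqrt(25322)/25322 = -473/53*(-1/45662) - 24061*I*sqrt(25322)/25322 = 473/2420086 - 24061*I*sqrt(25322)/25322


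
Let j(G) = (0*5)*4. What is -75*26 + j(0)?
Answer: -1950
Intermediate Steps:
j(G) = 0 (j(G) = 0*4 = 0)
-75*26 + j(0) = -75*26 + 0 = -1950 + 0 = -1950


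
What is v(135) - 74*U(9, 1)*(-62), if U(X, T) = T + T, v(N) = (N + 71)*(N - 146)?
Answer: 6910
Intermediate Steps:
v(N) = (-146 + N)*(71 + N) (v(N) = (71 + N)*(-146 + N) = (-146 + N)*(71 + N))
U(X, T) = 2*T
v(135) - 74*U(9, 1)*(-62) = (-10366 + 135**2 - 75*135) - 74*(2*1)*(-62) = (-10366 + 18225 - 10125) - 74*2*(-62) = -2266 - 148*(-62) = -2266 - 1*(-9176) = -2266 + 9176 = 6910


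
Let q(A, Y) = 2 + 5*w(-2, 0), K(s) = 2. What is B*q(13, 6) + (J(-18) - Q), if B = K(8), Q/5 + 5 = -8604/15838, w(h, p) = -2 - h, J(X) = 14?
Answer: 362027/7919 ≈ 45.716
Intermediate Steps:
q(A, Y) = 2 (q(A, Y) = 2 + 5*(-2 - 1*(-2)) = 2 + 5*(-2 + 2) = 2 + 5*0 = 2 + 0 = 2)
Q = -219485/7919 (Q = -25 + 5*(-8604/15838) = -25 + 5*(-8604*1/15838) = -25 + 5*(-4302/7919) = -25 - 21510/7919 = -219485/7919 ≈ -27.716)
B = 2
B*q(13, 6) + (J(-18) - Q) = 2*2 + (14 - 1*(-219485/7919)) = 4 + (14 + 219485/7919) = 4 + 330351/7919 = 362027/7919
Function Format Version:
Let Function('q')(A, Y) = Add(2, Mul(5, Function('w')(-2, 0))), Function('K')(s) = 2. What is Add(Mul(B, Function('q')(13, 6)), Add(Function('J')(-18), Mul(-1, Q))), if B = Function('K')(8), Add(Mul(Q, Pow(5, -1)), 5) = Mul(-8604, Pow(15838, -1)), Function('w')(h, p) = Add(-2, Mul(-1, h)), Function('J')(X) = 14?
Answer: Rational(362027, 7919) ≈ 45.716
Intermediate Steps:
Function('q')(A, Y) = 2 (Function('q')(A, Y) = Add(2, Mul(5, Add(-2, Mul(-1, -2)))) = Add(2, Mul(5, Add(-2, 2))) = Add(2, Mul(5, 0)) = Add(2, 0) = 2)
Q = Rational(-219485, 7919) (Q = Add(-25, Mul(5, Mul(-8604, Pow(15838, -1)))) = Add(-25, Mul(5, Mul(-8604, Rational(1, 15838)))) = Add(-25, Mul(5, Rational(-4302, 7919))) = Add(-25, Rational(-21510, 7919)) = Rational(-219485, 7919) ≈ -27.716)
B = 2
Add(Mul(B, Function('q')(13, 6)), Add(Function('J')(-18), Mul(-1, Q))) = Add(Mul(2, 2), Add(14, Mul(-1, Rational(-219485, 7919)))) = Add(4, Add(14, Rational(219485, 7919))) = Add(4, Rational(330351, 7919)) = Rational(362027, 7919)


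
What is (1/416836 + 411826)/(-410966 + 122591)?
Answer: -171663902537/120205081500 ≈ -1.4281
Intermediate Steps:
(1/416836 + 411826)/(-410966 + 122591) = (1/416836 + 411826)/(-288375) = (171663902537/416836)*(-1/288375) = -171663902537/120205081500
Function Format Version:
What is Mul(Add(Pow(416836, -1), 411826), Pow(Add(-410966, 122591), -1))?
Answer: Rational(-171663902537, 120205081500) ≈ -1.4281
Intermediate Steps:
Mul(Add(Pow(416836, -1), 411826), Pow(Add(-410966, 122591), -1)) = Mul(Add(Rational(1, 416836), 411826), Pow(-288375, -1)) = Mul(Rational(171663902537, 416836), Rational(-1, 288375)) = Rational(-171663902537, 120205081500)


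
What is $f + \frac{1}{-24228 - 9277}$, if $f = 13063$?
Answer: $\frac{437675814}{33505} \approx 13063.0$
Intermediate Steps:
$f + \frac{1}{-24228 - 9277} = 13063 + \frac{1}{-24228 - 9277} = 13063 + \frac{1}{-33505} = 13063 - \frac{1}{33505} = \frac{437675814}{33505}$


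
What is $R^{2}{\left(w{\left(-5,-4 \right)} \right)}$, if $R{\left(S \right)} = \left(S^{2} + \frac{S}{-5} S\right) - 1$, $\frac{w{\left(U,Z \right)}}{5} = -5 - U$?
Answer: $1$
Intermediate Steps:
$w{\left(U,Z \right)} = -25 - 5 U$ ($w{\left(U,Z \right)} = 5 \left(-5 - U\right) = -25 - 5 U$)
$R{\left(S \right)} = -1 + \frac{4 S^{2}}{5}$ ($R{\left(S \right)} = \left(S^{2} + S \left(- \frac{1}{5}\right) S\right) - 1 = \left(S^{2} + - \frac{S}{5} S\right) - 1 = \left(S^{2} - \frac{S^{2}}{5}\right) - 1 = \frac{4 S^{2}}{5} - 1 = -1 + \frac{4 S^{2}}{5}$)
$R^{2}{\left(w{\left(-5,-4 \right)} \right)} = \left(-1 + \frac{4 \left(-25 - -25\right)^{2}}{5}\right)^{2} = \left(-1 + \frac{4 \left(-25 + 25\right)^{2}}{5}\right)^{2} = \left(-1 + \frac{4 \cdot 0^{2}}{5}\right)^{2} = \left(-1 + \frac{4}{5} \cdot 0\right)^{2} = \left(-1 + 0\right)^{2} = \left(-1\right)^{2} = 1$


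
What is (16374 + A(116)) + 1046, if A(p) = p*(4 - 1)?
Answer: 17768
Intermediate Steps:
A(p) = 3*p (A(p) = p*3 = 3*p)
(16374 + A(116)) + 1046 = (16374 + 3*116) + 1046 = (16374 + 348) + 1046 = 16722 + 1046 = 17768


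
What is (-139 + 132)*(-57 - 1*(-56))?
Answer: 7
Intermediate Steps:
(-139 + 132)*(-57 - 1*(-56)) = -7*(-57 + 56) = -7*(-1) = 7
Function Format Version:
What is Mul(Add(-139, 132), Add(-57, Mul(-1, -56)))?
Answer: 7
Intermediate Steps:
Mul(Add(-139, 132), Add(-57, Mul(-1, -56))) = Mul(-7, Add(-57, 56)) = Mul(-7, -1) = 7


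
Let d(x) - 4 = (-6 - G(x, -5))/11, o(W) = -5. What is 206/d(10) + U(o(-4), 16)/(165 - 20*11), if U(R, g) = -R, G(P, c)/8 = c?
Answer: 12424/429 ≈ 28.960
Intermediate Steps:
G(P, c) = 8*c
d(x) = 78/11 (d(x) = 4 + (-6 - 8*(-5))/11 = 4 + (-6 - 1*(-40))*(1/11) = 4 + (-6 + 40)*(1/11) = 4 + 34*(1/11) = 4 + 34/11 = 78/11)
206/d(10) + U(o(-4), 16)/(165 - 20*11) = 206/(78/11) + (-1*(-5))/(165 - 20*11) = 206*(11/78) + 5/(165 - 220) = 1133/39 + 5/(-55) = 1133/39 + 5*(-1/55) = 1133/39 - 1/11 = 12424/429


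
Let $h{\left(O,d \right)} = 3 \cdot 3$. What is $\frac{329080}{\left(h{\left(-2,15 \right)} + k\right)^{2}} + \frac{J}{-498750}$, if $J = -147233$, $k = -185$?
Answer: $\frac{10543083713}{965580000} \approx 10.919$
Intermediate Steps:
$h{\left(O,d \right)} = 9$
$\frac{329080}{\left(h{\left(-2,15 \right)} + k\right)^{2}} + \frac{J}{-498750} = \frac{329080}{\left(9 - 185\right)^{2}} - \frac{147233}{-498750} = \frac{329080}{\left(-176\right)^{2}} - - \frac{147233}{498750} = \frac{329080}{30976} + \frac{147233}{498750} = 329080 \cdot \frac{1}{30976} + \frac{147233}{498750} = \frac{41135}{3872} + \frac{147233}{498750} = \frac{10543083713}{965580000}$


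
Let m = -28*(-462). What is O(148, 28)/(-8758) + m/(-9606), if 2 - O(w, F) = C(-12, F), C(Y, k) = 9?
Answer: -18871041/14021558 ≈ -1.3459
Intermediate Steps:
O(w, F) = -7 (O(w, F) = 2 - 1*9 = 2 - 9 = -7)
m = 12936
O(148, 28)/(-8758) + m/(-9606) = -7/(-8758) + 12936/(-9606) = -7*(-1/8758) + 12936*(-1/9606) = 7/8758 - 2156/1601 = -18871041/14021558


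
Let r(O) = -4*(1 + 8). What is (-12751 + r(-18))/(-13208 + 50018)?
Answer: -12787/36810 ≈ -0.34738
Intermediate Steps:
r(O) = -36 (r(O) = -4*9 = -36)
(-12751 + r(-18))/(-13208 + 50018) = (-12751 - 36)/(-13208 + 50018) = -12787/36810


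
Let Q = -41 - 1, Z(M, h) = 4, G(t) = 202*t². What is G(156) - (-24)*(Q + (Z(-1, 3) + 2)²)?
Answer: 4915728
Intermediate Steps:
Q = -42
G(156) - (-24)*(Q + (Z(-1, 3) + 2)²) = 202*156² - (-24)*(-42 + (4 + 2)²) = 202*24336 - (-24)*(-42 + 6²) = 4915872 - (-24)*(-42 + 36) = 4915872 - (-24)*(-6) = 4915872 - 1*144 = 4915872 - 144 = 4915728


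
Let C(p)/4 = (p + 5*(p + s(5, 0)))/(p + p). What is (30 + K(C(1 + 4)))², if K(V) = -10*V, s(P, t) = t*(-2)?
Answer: 8100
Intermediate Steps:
s(P, t) = -2*t
C(p) = 12 (C(p) = 4*((p + 5*(p - 2*0))/(p + p)) = 4*((p + 5*(p + 0))/((2*p))) = 4*((p + 5*p)*(1/(2*p))) = 4*((6*p)*(1/(2*p))) = 4*3 = 12)
(30 + K(C(1 + 4)))² = (30 - 10*12)² = (30 - 120)² = (-90)² = 8100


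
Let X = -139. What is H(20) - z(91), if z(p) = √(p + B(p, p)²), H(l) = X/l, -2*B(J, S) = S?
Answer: -139/20 - √8645/2 ≈ -53.439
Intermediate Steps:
B(J, S) = -S/2
H(l) = -139/l
z(p) = √(p + p²/4) (z(p) = √(p + (-p/2)²) = √(p + p²/4))
H(20) - z(91) = -139/20 - √(91*(4 + 91))/2 = -139*1/20 - √(91*95)/2 = -139/20 - √8645/2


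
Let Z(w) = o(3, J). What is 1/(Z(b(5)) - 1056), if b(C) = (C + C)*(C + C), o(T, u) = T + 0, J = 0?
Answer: -1/1053 ≈ -0.00094967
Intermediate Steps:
o(T, u) = T
b(C) = 4*C² (b(C) = (2*C)*(2*C) = 4*C²)
Z(w) = 3
1/(Z(b(5)) - 1056) = 1/(3 - 1056) = 1/(-1053) = -1/1053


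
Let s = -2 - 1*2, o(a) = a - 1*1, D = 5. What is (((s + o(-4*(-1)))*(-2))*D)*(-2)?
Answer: -20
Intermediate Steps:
o(a) = -1 + a (o(a) = a - 1 = -1 + a)
s = -4 (s = -2 - 2 = -4)
(((s + o(-4*(-1)))*(-2))*D)*(-2) = (((-4 + (-1 - 4*(-1)))*(-2))*5)*(-2) = (((-4 + (-1 + 4))*(-2))*5)*(-2) = (((-4 + 3)*(-2))*5)*(-2) = (-1*(-2)*5)*(-2) = (2*5)*(-2) = 10*(-2) = -20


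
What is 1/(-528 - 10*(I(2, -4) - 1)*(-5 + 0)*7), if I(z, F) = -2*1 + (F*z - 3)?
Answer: -1/5428 ≈ -0.00018423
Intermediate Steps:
I(z, F) = -5 + F*z (I(z, F) = -2 + (-3 + F*z) = -5 + F*z)
1/(-528 - 10*(I(2, -4) - 1)*(-5 + 0)*7) = 1/(-528 - 10*((-5 - 4*2) - 1)*(-5 + 0)*7) = 1/(-528 - 10*((-5 - 8) - 1)*(-5)*7) = 1/(-528 - 10*(-13 - 1)*(-5)*7) = 1/(-528 - (-140)*(-5)*7) = 1/(-528 - 10*70*7) = 1/(-528 - 700*7) = 1/(-528 - 4900) = 1/(-5428) = -1/5428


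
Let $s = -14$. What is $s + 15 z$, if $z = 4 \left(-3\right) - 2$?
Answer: $-224$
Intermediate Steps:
$z = -14$ ($z = -12 - 2 = -14$)
$s + 15 z = -14 + 15 \left(-14\right) = -14 - 210 = -224$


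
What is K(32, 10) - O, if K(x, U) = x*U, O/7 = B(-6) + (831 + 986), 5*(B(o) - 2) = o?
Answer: -62023/5 ≈ -12405.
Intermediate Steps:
B(o) = 2 + o/5
O = 63623/5 (O = 7*((2 + (1/5)*(-6)) + (831 + 986)) = 7*((2 - 6/5) + 1817) = 7*(4/5 + 1817) = 7*(9089/5) = 63623/5 ≈ 12725.)
K(x, U) = U*x
K(32, 10) - O = 10*32 - 1*63623/5 = 320 - 63623/5 = -62023/5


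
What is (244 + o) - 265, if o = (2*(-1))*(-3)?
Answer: -15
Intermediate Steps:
o = 6 (o = -2*(-3) = 6)
(244 + o) - 265 = (244 + 6) - 265 = 250 - 265 = -15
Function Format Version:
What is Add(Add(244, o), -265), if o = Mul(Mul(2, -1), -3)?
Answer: -15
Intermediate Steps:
o = 6 (o = Mul(-2, -3) = 6)
Add(Add(244, o), -265) = Add(Add(244, 6), -265) = Add(250, -265) = -15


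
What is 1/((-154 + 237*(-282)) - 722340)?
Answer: -1/789328 ≈ -1.2669e-6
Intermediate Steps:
1/((-154 + 237*(-282)) - 722340) = 1/((-154 - 66834) - 722340) = 1/(-66988 - 722340) = 1/(-789328) = -1/789328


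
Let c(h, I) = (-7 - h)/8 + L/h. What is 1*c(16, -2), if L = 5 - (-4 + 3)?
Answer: -5/2 ≈ -2.5000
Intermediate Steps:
L = 6 (L = 5 - 1*(-1) = 5 + 1 = 6)
c(h, I) = -7/8 + 6/h - h/8 (c(h, I) = (-7 - h)/8 + 6/h = (-7 - h)*(1/8) + 6/h = (-7/8 - h/8) + 6/h = -7/8 + 6/h - h/8)
1*c(16, -2) = 1*((1/8)*(48 - 1*16*(7 + 16))/16) = 1*((1/8)*(1/16)*(48 - 1*16*23)) = 1*((1/8)*(1/16)*(48 - 368)) = 1*((1/8)*(1/16)*(-320)) = 1*(-5/2) = -5/2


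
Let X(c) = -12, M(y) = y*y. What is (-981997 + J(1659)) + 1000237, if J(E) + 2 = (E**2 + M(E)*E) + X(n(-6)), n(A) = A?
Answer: 4568804686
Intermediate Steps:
M(y) = y**2
J(E) = -14 + E**2 + E**3 (J(E) = -2 + ((E**2 + E**2*E) - 12) = -2 + ((E**2 + E**3) - 12) = -2 + (-12 + E**2 + E**3) = -14 + E**2 + E**3)
(-981997 + J(1659)) + 1000237 = (-981997 + (-14 + 1659**2 + 1659**3)) + 1000237 = (-981997 + (-14 + 2752281 + 4566034179)) + 1000237 = (-981997 + 4568786446) + 1000237 = 4567804449 + 1000237 = 4568804686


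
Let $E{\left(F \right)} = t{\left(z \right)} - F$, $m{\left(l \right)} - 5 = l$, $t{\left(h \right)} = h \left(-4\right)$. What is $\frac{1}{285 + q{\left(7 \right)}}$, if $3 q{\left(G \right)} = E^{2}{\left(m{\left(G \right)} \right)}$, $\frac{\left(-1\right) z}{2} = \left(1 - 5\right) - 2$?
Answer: $\frac{1}{1485} \approx 0.0006734$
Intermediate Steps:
$z = 12$ ($z = - 2 \left(\left(1 - 5\right) - 2\right) = - 2 \left(-4 - 2\right) = \left(-2\right) \left(-6\right) = 12$)
$t{\left(h \right)} = - 4 h$
$m{\left(l \right)} = 5 + l$
$E{\left(F \right)} = -48 - F$ ($E{\left(F \right)} = \left(-4\right) 12 - F = -48 - F$)
$q{\left(G \right)} = \frac{\left(-53 - G\right)^{2}}{3}$ ($q{\left(G \right)} = \frac{\left(-48 - \left(5 + G\right)\right)^{2}}{3} = \frac{\left(-53 - G\right)^{2}}{3}$)
$\frac{1}{285 + q{\left(7 \right)}} = \frac{1}{285 + \frac{\left(53 + 7\right)^{2}}{3}} = \frac{1}{285 + \frac{60^{2}}{3}} = \frac{1}{285 + \frac{1}{3} \cdot 3600} = \frac{1}{285 + 1200} = \frac{1}{1485}$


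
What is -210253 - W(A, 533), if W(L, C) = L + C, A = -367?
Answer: -210419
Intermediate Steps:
W(L, C) = C + L
-210253 - W(A, 533) = -210253 - (533 - 367) = -210253 - 1*166 = -210253 - 166 = -210419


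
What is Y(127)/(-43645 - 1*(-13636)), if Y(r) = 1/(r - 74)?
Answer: -1/1590477 ≈ -6.2874e-7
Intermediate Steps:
Y(r) = 1/(-74 + r)
Y(127)/(-43645 - 1*(-13636)) = 1/((-74 + 127)*(-43645 - 1*(-13636))) = 1/(53*(-43645 + 13636)) = (1/53)/(-30009) = (1/53)*(-1/30009) = -1/1590477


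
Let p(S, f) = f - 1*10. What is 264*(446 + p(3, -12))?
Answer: 111936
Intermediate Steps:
p(S, f) = -10 + f (p(S, f) = f - 10 = -10 + f)
264*(446 + p(3, -12)) = 264*(446 + (-10 - 12)) = 264*(446 - 22) = 264*424 = 111936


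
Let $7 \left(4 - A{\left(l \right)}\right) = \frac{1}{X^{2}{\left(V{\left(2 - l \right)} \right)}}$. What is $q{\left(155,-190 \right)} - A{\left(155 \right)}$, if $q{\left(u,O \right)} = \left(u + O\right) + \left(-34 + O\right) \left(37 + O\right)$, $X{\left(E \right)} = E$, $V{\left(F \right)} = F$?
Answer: $\frac{5609522080}{163863} \approx 34233.0$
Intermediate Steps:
$A{\left(l \right)} = 4 - \frac{1}{7 \left(2 - l\right)^{2}}$
$q{\left(u,O \right)} = O + u + \left(-34 + O\right) \left(37 + O\right)$ ($q{\left(u,O \right)} = \left(O + u\right) + \left(-34 + O\right) \left(37 + O\right) = O + u + \left(-34 + O\right) \left(37 + O\right)$)
$q{\left(155,-190 \right)} - A{\left(155 \right)} = \left(-1258 + 155 + \left(-190\right)^{2} + 4 \left(-190\right)\right) - \left(4 - \frac{1}{7 \left(-2 + 155\right)^{2}}\right) = \left(-1258 + 155 + 36100 - 760\right) - \left(4 - \frac{1}{7 \cdot 23409}\right) = 34237 - \left(4 - \frac{1}{163863}\right) = 34237 - \frac{655451}{163863} = \frac{5609522080}{163863}$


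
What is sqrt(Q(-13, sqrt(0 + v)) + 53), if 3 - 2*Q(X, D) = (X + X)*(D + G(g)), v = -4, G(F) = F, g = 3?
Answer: sqrt(374 + 104*I)/2 ≈ 9.7608 + 1.3319*I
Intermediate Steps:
Q(X, D) = 3/2 - X*(3 + D) (Q(X, D) = 3/2 - (X + X)*(D + 3)/2 = 3/2 - 2*X*(3 + D)/2 = 3/2 - X*(3 + D))
sqrt(Q(-13, sqrt(0 + v)) + 53) = sqrt((3/2 - 3*(-13) - 1*sqrt(0 - 4)*(-13)) + 53) = sqrt((3/2 + 39 - 1*sqrt(-4)*(-13)) + 53) = sqrt((3/2 + 39 - 1*2*I*(-13)) + 53) = sqrt((3/2 + 39 + 26*I) + 53) = sqrt((81/2 + 26*I) + 53) = sqrt(187/2 + 26*I)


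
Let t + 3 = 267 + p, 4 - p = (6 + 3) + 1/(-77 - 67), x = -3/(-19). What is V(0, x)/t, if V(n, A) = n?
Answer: 0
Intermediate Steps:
x = 3/19 (x = -3*(-1/19) = 3/19 ≈ 0.15789)
p = -719/144 (p = 4 - ((6 + 3) + 1/(-77 - 67)) = 4 - (9 + 1/(-144)) = 4 - (9 - 1/144) = 4 - 1*1295/144 = 4 - 1295/144 = -719/144 ≈ -4.9931)
t = 37297/144 (t = -3 + (267 - 719/144) = -3 + 37729/144 = 37297/144 ≈ 259.01)
V(0, x)/t = 0/(37297/144) = 0*(144/37297) = 0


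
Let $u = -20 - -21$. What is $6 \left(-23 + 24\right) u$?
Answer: $6$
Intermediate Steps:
$u = 1$ ($u = -20 + 21 = 1$)
$6 \left(-23 + 24\right) u = 6 \left(-23 + 24\right) 1 = 6 \cdot 1 \cdot 1 = 6 \cdot 1 = 6$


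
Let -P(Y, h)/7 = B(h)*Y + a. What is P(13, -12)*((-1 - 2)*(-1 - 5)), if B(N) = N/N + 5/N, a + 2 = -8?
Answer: 609/2 ≈ 304.50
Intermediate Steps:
a = -10 (a = -2 - 8 = -10)
B(N) = 1 + 5/N
P(Y, h) = 70 - 7*Y*(5 + h)/h (P(Y, h) = -7*(((5 + h)/h)*Y - 10) = -7*(Y*(5 + h)/h - 10) = -7*(-10 + Y*(5 + h)/h) = 70 - 7*Y*(5 + h)/h)
P(13, -12)*((-1 - 2)*(-1 - 5)) = (70 - 7*13 - 35*13/(-12))*((-1 - 2)*(-1 - 5)) = (70 - 91 - 35*13*(-1/12))*(-3*(-6)) = (70 - 91 + 455/12)*18 = (203/12)*18 = 609/2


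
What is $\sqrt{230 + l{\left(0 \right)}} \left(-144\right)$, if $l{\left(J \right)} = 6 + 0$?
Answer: $- 288 \sqrt{59} \approx -2212.2$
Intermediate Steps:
$l{\left(J \right)} = 6$
$\sqrt{230 + l{\left(0 \right)}} \left(-144\right) = \sqrt{230 + 6} \left(-144\right) = \sqrt{236} \left(-144\right) = 2 \sqrt{59} \left(-144\right) = - 288 \sqrt{59}$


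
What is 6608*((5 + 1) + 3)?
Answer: 59472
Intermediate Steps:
6608*((5 + 1) + 3) = 6608*(6 + 3) = 6608*9 = 59472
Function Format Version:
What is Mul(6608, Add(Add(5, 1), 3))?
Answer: 59472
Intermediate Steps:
Mul(6608, Add(Add(5, 1), 3)) = Mul(6608, Add(6, 3)) = Mul(6608, 9) = 59472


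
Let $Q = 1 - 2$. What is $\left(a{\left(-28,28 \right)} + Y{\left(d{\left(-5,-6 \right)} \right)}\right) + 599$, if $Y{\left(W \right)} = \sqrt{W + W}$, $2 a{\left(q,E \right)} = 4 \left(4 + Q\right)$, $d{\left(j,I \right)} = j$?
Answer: $605 + i \sqrt{10} \approx 605.0 + 3.1623 i$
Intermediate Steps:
$Q = -1$
$a{\left(q,E \right)} = 6$ ($a{\left(q,E \right)} = \frac{4 \left(4 - 1\right)}{2} = \frac{4 \cdot 3}{2} = \frac{1}{2} \cdot 12 = 6$)
$Y{\left(W \right)} = \sqrt{2} \sqrt{W}$ ($Y{\left(W \right)} = \sqrt{2 W} = \sqrt{2} \sqrt{W}$)
$\left(a{\left(-28,28 \right)} + Y{\left(d{\left(-5,-6 \right)} \right)}\right) + 599 = \left(6 + \sqrt{2} \sqrt{-5}\right) + 599 = \left(6 + \sqrt{2} i \sqrt{5}\right) + 599 = \left(6 + i \sqrt{10}\right) + 599 = 605 + i \sqrt{10}$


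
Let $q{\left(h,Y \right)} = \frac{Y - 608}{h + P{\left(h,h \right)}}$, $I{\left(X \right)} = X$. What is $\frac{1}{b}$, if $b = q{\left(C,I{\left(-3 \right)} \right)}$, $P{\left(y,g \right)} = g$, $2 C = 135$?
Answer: $- \frac{135}{611} \approx -0.22095$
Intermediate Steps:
$C = \frac{135}{2}$ ($C = \frac{1}{2} \cdot 135 = \frac{135}{2} \approx 67.5$)
$q{\left(h,Y \right)} = \frac{-608 + Y}{2 h}$ ($q{\left(h,Y \right)} = \frac{Y - 608}{h + h} = \frac{-608 + Y}{2 h}$)
$b = - \frac{611}{135}$ ($b = \frac{-608 - 3}{2 \cdot \frac{135}{2}} = \frac{1}{2} \cdot \frac{2}{135} \left(-611\right) = - \frac{611}{135} \approx -4.5259$)
$\frac{1}{b} = \frac{1}{- \frac{611}{135}} = - \frac{135}{611}$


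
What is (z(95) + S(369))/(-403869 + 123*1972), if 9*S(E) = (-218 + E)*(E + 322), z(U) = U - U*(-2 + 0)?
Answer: -106906/1451817 ≈ -0.073636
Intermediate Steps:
z(U) = 3*U (z(U) = U - U*(-2) = U - (-2)*U = U + 2*U = 3*U)
S(E) = (-218 + E)*(322 + E)/9 (S(E) = ((-218 + E)*(E + 322))/9 = ((-218 + E)*(322 + E))/9 = (-218 + E)*(322 + E)/9)
(z(95) + S(369))/(-403869 + 123*1972) = (3*95 + (-70196/9 + (1/9)*369**2 + (104/9)*369))/(-403869 + 123*1972) = (285 + (-70196/9 + (1/9)*136161 + 4264))/(-403869 + 242556) = (285 + (-70196/9 + 15129 + 4264))/(-161313) = (285 + 104341/9)*(-1/161313) = (106906/9)*(-1/161313) = -106906/1451817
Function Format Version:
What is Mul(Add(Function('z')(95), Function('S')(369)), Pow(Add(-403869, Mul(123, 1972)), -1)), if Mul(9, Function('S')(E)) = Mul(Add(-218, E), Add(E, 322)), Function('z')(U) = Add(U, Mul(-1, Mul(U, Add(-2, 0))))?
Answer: Rational(-106906, 1451817) ≈ -0.073636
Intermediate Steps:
Function('z')(U) = Mul(3, U) (Function('z')(U) = Add(U, Mul(-1, Mul(U, -2))) = Add(U, Mul(-1, Mul(-2, U))) = Add(U, Mul(2, U)) = Mul(3, U))
Function('S')(E) = Mul(Rational(1, 9), Add(-218, E), Add(322, E)) (Function('S')(E) = Mul(Rational(1, 9), Mul(Add(-218, E), Add(E, 322))) = Mul(Rational(1, 9), Mul(Add(-218, E), Add(322, E))) = Mul(Rational(1, 9), Add(-218, E), Add(322, E)))
Mul(Add(Function('z')(95), Function('S')(369)), Pow(Add(-403869, Mul(123, 1972)), -1)) = Mul(Add(Mul(3, 95), Add(Rational(-70196, 9), Mul(Rational(1, 9), Pow(369, 2)), Mul(Rational(104, 9), 369))), Pow(Add(-403869, Mul(123, 1972)), -1)) = Mul(Add(285, Add(Rational(-70196, 9), Mul(Rational(1, 9), 136161), 4264)), Pow(Add(-403869, 242556), -1)) = Mul(Add(285, Add(Rational(-70196, 9), 15129, 4264)), Pow(-161313, -1)) = Mul(Add(285, Rational(104341, 9)), Rational(-1, 161313)) = Mul(Rational(106906, 9), Rational(-1, 161313)) = Rational(-106906, 1451817)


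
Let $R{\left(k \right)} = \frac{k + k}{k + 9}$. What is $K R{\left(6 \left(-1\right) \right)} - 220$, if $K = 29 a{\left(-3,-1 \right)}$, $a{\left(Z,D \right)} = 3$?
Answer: $-568$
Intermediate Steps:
$K = 87$ ($K = 29 \cdot 3 = 87$)
$R{\left(k \right)} = \frac{2 k}{9 + k}$
$K R{\left(6 \left(-1\right) \right)} - 220 = 87 \frac{2 \cdot 6 \left(-1\right)}{9 + 6 \left(-1\right)} - 220 = 87 \cdot 2 \left(-6\right) \frac{1}{9 - 6} - 220 = 87 \cdot 2 \left(-6\right) \frac{1}{3} - 220 = 87 \left(-4\right) - 220 = -348 - 220 = -568$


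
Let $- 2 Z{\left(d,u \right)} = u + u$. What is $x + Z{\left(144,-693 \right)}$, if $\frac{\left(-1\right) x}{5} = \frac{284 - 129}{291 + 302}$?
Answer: $\frac{410174}{593} \approx 691.69$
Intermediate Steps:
$Z{\left(d,u \right)} = - u$ ($Z{\left(d,u \right)} = - \frac{u + u}{2} = - \frac{2 u}{2} = - u$)
$x = - \frac{775}{593}$ ($x = - 5 \frac{284 - 129}{291 + 302} = - 5 \cdot \frac{155}{593} = - 5 \cdot 155 \cdot \frac{1}{593} = \left(-5\right) \frac{155}{593} = - \frac{775}{593} \approx -1.3069$)
$x + Z{\left(144,-693 \right)} = - \frac{775}{593} - -693 = - \frac{775}{593} + 693 = \frac{410174}{593}$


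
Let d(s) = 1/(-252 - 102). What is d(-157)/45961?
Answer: -1/16270194 ≈ -6.1462e-8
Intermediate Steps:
d(s) = -1/354 (d(s) = 1/(-354) = -1/354)
d(-157)/45961 = -1/354/45961 = -1/354*1/45961 = -1/16270194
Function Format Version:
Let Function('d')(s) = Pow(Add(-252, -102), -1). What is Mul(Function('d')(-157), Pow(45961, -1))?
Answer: Rational(-1, 16270194) ≈ -6.1462e-8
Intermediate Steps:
Function('d')(s) = Rational(-1, 354) (Function('d')(s) = Pow(-354, -1) = Rational(-1, 354))
Mul(Function('d')(-157), Pow(45961, -1)) = Mul(Rational(-1, 354), Pow(45961, -1)) = Mul(Rational(-1, 354), Rational(1, 45961)) = Rational(-1, 16270194)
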